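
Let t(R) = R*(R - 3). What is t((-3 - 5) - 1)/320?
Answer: 27/80 ≈ 0.33750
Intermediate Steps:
t(R) = R*(-3 + R)
t((-3 - 5) - 1)/320 = (((-3 - 5) - 1)*(-3 + ((-3 - 5) - 1)))/320 = ((-8 - 1)*(-3 + (-8 - 1)))*(1/320) = -9*(-3 - 9)*(1/320) = -9*(-12)*(1/320) = 108*(1/320) = 27/80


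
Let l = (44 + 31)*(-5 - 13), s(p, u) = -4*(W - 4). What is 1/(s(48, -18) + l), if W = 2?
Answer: -1/1342 ≈ -0.00074516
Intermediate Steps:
s(p, u) = 8 (s(p, u) = -4*(2 - 4) = -4*(-2) = 8)
l = -1350 (l = 75*(-18) = -1350)
1/(s(48, -18) + l) = 1/(8 - 1350) = 1/(-1342) = -1/1342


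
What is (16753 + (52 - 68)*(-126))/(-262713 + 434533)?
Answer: 18769/171820 ≈ 0.10924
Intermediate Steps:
(16753 + (52 - 68)*(-126))/(-262713 + 434533) = (16753 - 16*(-126))/171820 = (16753 + 2016)*(1/171820) = 18769*(1/171820) = 18769/171820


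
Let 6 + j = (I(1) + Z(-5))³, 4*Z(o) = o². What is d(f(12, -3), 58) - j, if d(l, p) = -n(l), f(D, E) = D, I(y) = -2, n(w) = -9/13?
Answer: -58301/832 ≈ -70.073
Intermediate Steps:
n(w) = -9/13 (n(w) = -9*1/13 = -9/13)
Z(o) = o²/4
d(l, p) = 9/13 (d(l, p) = -1*(-9/13) = 9/13)
j = 4529/64 (j = -6 + (-2 + (¼)*(-5)²)³ = -6 + (-2 + (¼)*25)³ = -6 + (-2 + 25/4)³ = -6 + (17/4)³ = -6 + 4913/64 = 4529/64 ≈ 70.766)
d(f(12, -3), 58) - j = 9/13 - 1*4529/64 = 9/13 - 4529/64 = -58301/832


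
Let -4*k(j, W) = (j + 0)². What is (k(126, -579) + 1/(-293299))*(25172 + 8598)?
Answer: -39311783029640/293299 ≈ -1.3403e+8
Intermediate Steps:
k(j, W) = -j²/4 (k(j, W) = -(j + 0)²/4 = -j²/4)
(k(126, -579) + 1/(-293299))*(25172 + 8598) = (-¼*126² + 1/(-293299))*(25172 + 8598) = (-¼*15876 - 1/293299)*33770 = (-3969 - 1/293299)*33770 = -1164103732/293299*33770 = -39311783029640/293299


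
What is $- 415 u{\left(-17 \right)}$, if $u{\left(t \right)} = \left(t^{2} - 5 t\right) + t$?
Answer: $-148155$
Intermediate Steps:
$u{\left(t \right)} = t^{2} - 4 t$
$- 415 u{\left(-17 \right)} = - 415 \left(- 17 \left(-4 - 17\right)\right) = - 415 \left(\left(-17\right) \left(-21\right)\right) = \left(-415\right) 357 = -148155$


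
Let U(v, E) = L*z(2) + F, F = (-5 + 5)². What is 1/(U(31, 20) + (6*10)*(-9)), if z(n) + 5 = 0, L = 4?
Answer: -1/560 ≈ -0.0017857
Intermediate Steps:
z(n) = -5 (z(n) = -5 + 0 = -5)
F = 0 (F = 0² = 0)
U(v, E) = -20 (U(v, E) = 4*(-5) + 0 = -20 + 0 = -20)
1/(U(31, 20) + (6*10)*(-9)) = 1/(-20 + (6*10)*(-9)) = 1/(-20 + 60*(-9)) = 1/(-20 - 540) = 1/(-560) = -1/560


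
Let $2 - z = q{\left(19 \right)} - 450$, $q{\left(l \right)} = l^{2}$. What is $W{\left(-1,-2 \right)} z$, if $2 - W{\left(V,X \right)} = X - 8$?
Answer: $1092$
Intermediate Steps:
$W{\left(V,X \right)} = 10 - X$ ($W{\left(V,X \right)} = 2 - \left(X - 8\right) = 2 - \left(-8 + X\right) = 10 - X$)
$z = 91$ ($z = 2 - \left(19^{2} - 450\right) = 2 - \left(361 - 450\right) = 2 - -89 = 2 + 89 = 91$)
$W{\left(-1,-2 \right)} z = \left(10 - -2\right) 91 = \left(10 + 2\right) 91 = 12 \cdot 91 = 1092$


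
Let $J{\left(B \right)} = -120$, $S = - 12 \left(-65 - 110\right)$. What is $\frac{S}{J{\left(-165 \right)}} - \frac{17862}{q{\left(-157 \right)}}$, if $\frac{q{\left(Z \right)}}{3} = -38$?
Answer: $\frac{5289}{38} \approx 139.18$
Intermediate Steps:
$q{\left(Z \right)} = -114$ ($q{\left(Z \right)} = 3 \left(-38\right) = -114$)
$S = 2100$ ($S = \left(-12\right) \left(-175\right) = 2100$)
$\frac{S}{J{\left(-165 \right)}} - \frac{17862}{q{\left(-157 \right)}} = \frac{2100}{-120} - \frac{17862}{-114} = 2100 \left(- \frac{1}{120}\right) - - \frac{2977}{19} = - \frac{35}{2} + \frac{2977}{19} = \frac{5289}{38}$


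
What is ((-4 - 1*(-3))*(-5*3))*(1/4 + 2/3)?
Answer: 55/4 ≈ 13.750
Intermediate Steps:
((-4 - 1*(-3))*(-5*3))*(1/4 + 2/3) = ((-4 + 3)*(-15))*(1*(1/4) + 2*(1/3)) = (-1*(-15))*(1/4 + 2/3) = 15*(11/12) = 55/4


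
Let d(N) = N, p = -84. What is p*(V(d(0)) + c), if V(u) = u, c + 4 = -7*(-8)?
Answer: -4368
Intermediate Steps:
c = 52 (c = -4 - 7*(-8) = -4 + 56 = 52)
p*(V(d(0)) + c) = -84*(0 + 52) = -84*52 = -4368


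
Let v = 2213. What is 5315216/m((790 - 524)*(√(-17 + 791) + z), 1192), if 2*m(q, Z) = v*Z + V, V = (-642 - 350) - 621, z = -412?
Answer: 10630432/2636283 ≈ 4.0324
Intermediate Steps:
V = -1613 (V = -992 - 621 = -1613)
m(q, Z) = -1613/2 + 2213*Z/2 (m(q, Z) = (2213*Z - 1613)/2 = (-1613 + 2213*Z)/2 = -1613/2 + 2213*Z/2)
5315216/m((790 - 524)*(√(-17 + 791) + z), 1192) = 5315216/(-1613/2 + (2213/2)*1192) = 5315216/(-1613/2 + 1318948) = 5315216/(2636283/2) = 5315216*(2/2636283) = 10630432/2636283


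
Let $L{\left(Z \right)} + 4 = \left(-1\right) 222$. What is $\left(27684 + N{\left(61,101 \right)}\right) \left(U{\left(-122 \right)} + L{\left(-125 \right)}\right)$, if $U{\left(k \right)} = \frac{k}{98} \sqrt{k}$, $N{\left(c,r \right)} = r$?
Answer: $-6279410 - \frac{1694885 i \sqrt{122}}{49} \approx -6.2794 \cdot 10^{6} - 3.8205 \cdot 10^{5} i$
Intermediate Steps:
$U{\left(k \right)} = \frac{k^{\frac{3}{2}}}{98}$ ($U{\left(k \right)} = k \frac{1}{98} \sqrt{k} = \frac{k}{98} \sqrt{k} = \frac{k^{\frac{3}{2}}}{98}$)
$L{\left(Z \right)} = -226$ ($L{\left(Z \right)} = -4 - 222 = -226$)
$\left(27684 + N{\left(61,101 \right)}\right) \left(U{\left(-122 \right)} + L{\left(-125 \right)}\right) = \left(27684 + 101\right) \left(\frac{\left(-122\right)^{\frac{3}{2}}}{98} - 226\right) = 27785 \left(\frac{\left(-122\right) i \sqrt{122}}{98} - 226\right) = 27785 \left(- \frac{61 i \sqrt{122}}{49} - 226\right) = 27785 \left(-226 - \frac{61 i \sqrt{122}}{49}\right) = -6279410 - \frac{1694885 i \sqrt{122}}{49}$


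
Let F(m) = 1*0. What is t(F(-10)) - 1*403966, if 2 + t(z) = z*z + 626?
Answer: -403342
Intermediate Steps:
F(m) = 0
t(z) = 624 + z² (t(z) = -2 + (z*z + 626) = -2 + (z² + 626) = -2 + (626 + z²) = 624 + z²)
t(F(-10)) - 1*403966 = (624 + 0²) - 1*403966 = (624 + 0) - 403966 = 624 - 403966 = -403342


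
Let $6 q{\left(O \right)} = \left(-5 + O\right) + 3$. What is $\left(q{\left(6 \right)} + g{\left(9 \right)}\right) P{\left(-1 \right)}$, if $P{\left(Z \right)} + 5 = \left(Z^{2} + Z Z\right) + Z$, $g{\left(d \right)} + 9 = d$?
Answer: $- \frac{8}{3} \approx -2.6667$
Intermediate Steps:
$q{\left(O \right)} = - \frac{1}{3} + \frac{O}{6}$ ($q{\left(O \right)} = \frac{\left(-5 + O\right) + 3}{6} = \frac{-2 + O}{6} = - \frac{1}{3} + \frac{O}{6}$)
$g{\left(d \right)} = -9 + d$
$P{\left(Z \right)} = -5 + Z + 2 Z^{2}$ ($P{\left(Z \right)} = -5 + \left(\left(Z^{2} + Z Z\right) + Z\right) = -5 + \left(\left(Z^{2} + Z^{2}\right) + Z\right) = -5 + \left(2 Z^{2} + Z\right) = -5 + \left(Z + 2 Z^{2}\right) = -5 + Z + 2 Z^{2}$)
$\left(q{\left(6 \right)} + g{\left(9 \right)}\right) P{\left(-1 \right)} = \left(\left(- \frac{1}{3} + \frac{1}{6} \cdot 6\right) + \left(-9 + 9\right)\right) \left(-5 - 1 + 2 \left(-1\right)^{2}\right) = \left(\left(- \frac{1}{3} + 1\right) + 0\right) \left(-5 - 1 + 2 \cdot 1\right) = \left(\frac{2}{3} + 0\right) \left(-5 - 1 + 2\right) = \frac{2}{3} \left(-4\right) = - \frac{8}{3}$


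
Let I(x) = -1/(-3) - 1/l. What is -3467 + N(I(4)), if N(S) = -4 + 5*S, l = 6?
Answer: -20821/6 ≈ -3470.2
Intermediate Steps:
I(x) = ⅙ (I(x) = -1/(-3) - 1/6 = -1*(-⅓) - 1*⅙ = ⅓ - ⅙ = ⅙)
-3467 + N(I(4)) = -3467 + (-4 + 5*(⅙)) = -3467 + (-4 + ⅚) = -3467 - 19/6 = -20821/6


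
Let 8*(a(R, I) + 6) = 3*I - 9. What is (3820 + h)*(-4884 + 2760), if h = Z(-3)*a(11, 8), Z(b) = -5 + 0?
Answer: -16314975/2 ≈ -8.1575e+6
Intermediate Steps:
a(R, I) = -57/8 + 3*I/8 (a(R, I) = -6 + (3*I - 9)/8 = -6 + (-9 + 3*I)/8 = -6 + (-9/8 + 3*I/8) = -57/8 + 3*I/8)
Z(b) = -5
h = 165/8 (h = -5*(-57/8 + (3/8)*8) = -5*(-57/8 + 3) = -5*(-33/8) = 165/8 ≈ 20.625)
(3820 + h)*(-4884 + 2760) = (3820 + 165/8)*(-4884 + 2760) = (30725/8)*(-2124) = -16314975/2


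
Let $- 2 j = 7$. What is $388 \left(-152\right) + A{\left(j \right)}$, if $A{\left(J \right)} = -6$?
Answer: $-58982$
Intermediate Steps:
$j = - \frac{7}{2}$ ($j = \left(- \frac{1}{2}\right) 7 = - \frac{7}{2} \approx -3.5$)
$388 \left(-152\right) + A{\left(j \right)} = 388 \left(-152\right) - 6 = -58976 - 6 = -58982$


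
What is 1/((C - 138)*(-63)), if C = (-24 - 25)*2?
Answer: 1/14868 ≈ 6.7258e-5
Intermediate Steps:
C = -98 (C = -49*2 = -98)
1/((C - 138)*(-63)) = 1/((-98 - 138)*(-63)) = 1/(-236*(-63)) = 1/14868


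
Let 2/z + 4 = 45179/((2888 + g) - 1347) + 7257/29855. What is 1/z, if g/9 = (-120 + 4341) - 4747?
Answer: -853477752/95327015 ≈ -8.9532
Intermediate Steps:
g = -4734 (g = 9*((-120 + 4341) - 4747) = 9*(4221 - 4747) = 9*(-526) = -4734)
z = -95327015/853477752 (z = 2/(-4 + (45179/((2888 - 4734) - 1347) + 7257/29855)) = 2/(-4 + (45179/(-1846 - 1347) + 7257*(1/29855))) = 2/(-4 + (45179/(-3193) + 7257/29855)) = 2/(-4 + (45179*(-1/3193) + 7257/29855)) = 2/(-4 + (-45179/3193 + 7257/29855)) = 2/(-4 - 1325647444/95327015) = 2/(-1706955504/95327015) = 2*(-95327015/1706955504) = -95327015/853477752 ≈ -0.11169)
1/z = 1/(-95327015/853477752) = -853477752/95327015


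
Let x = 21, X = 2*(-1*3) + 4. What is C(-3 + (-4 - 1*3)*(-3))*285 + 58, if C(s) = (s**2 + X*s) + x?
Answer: 88123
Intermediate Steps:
X = -2 (X = 2*(-3) + 4 = -6 + 4 = -2)
C(s) = 21 + s**2 - 2*s (C(s) = (s**2 - 2*s) + 21 = 21 + s**2 - 2*s)
C(-3 + (-4 - 1*3)*(-3))*285 + 58 = (21 + (-3 + (-4 - 1*3)*(-3))**2 - 2*(-3 + (-4 - 1*3)*(-3)))*285 + 58 = (21 + (-3 + (-4 - 3)*(-3))**2 - 2*(-3 + (-4 - 3)*(-3)))*285 + 58 = (21 + (-3 - 7*(-3))**2 - 2*(-3 - 7*(-3)))*285 + 58 = (21 + (-3 + 21)**2 - 2*(-3 + 21))*285 + 58 = (21 + 18**2 - 2*18)*285 + 58 = (21 + 324 - 36)*285 + 58 = 309*285 + 58 = 88065 + 58 = 88123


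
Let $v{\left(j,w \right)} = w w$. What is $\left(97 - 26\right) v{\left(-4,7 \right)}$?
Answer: $3479$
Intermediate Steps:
$v{\left(j,w \right)} = w^{2}$
$\left(97 - 26\right) v{\left(-4,7 \right)} = \left(97 - 26\right) 7^{2} = 71 \cdot 49 = 3479$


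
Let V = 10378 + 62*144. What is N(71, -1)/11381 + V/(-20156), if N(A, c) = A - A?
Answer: -9653/10078 ≈ -0.95783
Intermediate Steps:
N(A, c) = 0
V = 19306 (V = 10378 + 8928 = 19306)
N(71, -1)/11381 + V/(-20156) = 0/11381 + 19306/(-20156) = 0*(1/11381) + 19306*(-1/20156) = 0 - 9653/10078 = -9653/10078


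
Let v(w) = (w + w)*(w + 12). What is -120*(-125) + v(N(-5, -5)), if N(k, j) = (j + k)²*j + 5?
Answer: 493170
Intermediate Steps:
N(k, j) = 5 + j*(j + k)² (N(k, j) = j*(j + k)² + 5 = 5 + j*(j + k)²)
v(w) = 2*w*(12 + w) (v(w) = (2*w)*(12 + w) = 2*w*(12 + w))
-120*(-125) + v(N(-5, -5)) = -120*(-125) + 2*(5 - 5*(-5 - 5)²)*(12 + (5 - 5*(-5 - 5)²)) = 15000 + 2*(5 - 5*(-10)²)*(12 + (5 - 5*(-10)²)) = 15000 + 2*(5 - 5*100)*(12 + (5 - 5*100)) = 15000 + 2*(5 - 500)*(12 + (5 - 500)) = 15000 + 2*(-495)*(12 - 495) = 15000 + 2*(-495)*(-483) = 15000 + 478170 = 493170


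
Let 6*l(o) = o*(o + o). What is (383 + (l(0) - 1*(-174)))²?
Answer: 310249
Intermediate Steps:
l(o) = o²/3 (l(o) = (o*(o + o))/6 = (o*(2*o))/6 = (2*o²)/6 = o²/3)
(383 + (l(0) - 1*(-174)))² = (383 + ((⅓)*0² - 1*(-174)))² = (383 + ((⅓)*0 + 174))² = (383 + (0 + 174))² = (383 + 174)² = 557² = 310249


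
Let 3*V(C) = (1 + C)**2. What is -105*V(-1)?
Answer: 0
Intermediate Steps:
V(C) = (1 + C)**2/3
-105*V(-1) = -35*(1 - 1)**2 = -35*0**2 = -35*0 = -105*0 = 0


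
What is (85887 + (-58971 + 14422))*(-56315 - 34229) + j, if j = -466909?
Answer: -3743374781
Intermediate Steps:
(85887 + (-58971 + 14422))*(-56315 - 34229) + j = (85887 + (-58971 + 14422))*(-56315 - 34229) - 466909 = (85887 - 44549)*(-90544) - 466909 = 41338*(-90544) - 466909 = -3742907872 - 466909 = -3743374781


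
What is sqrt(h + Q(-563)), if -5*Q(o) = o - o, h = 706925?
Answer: 5*sqrt(28277) ≈ 840.79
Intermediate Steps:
Q(o) = 0 (Q(o) = -(o - o)/5 = -1/5*0 = 0)
sqrt(h + Q(-563)) = sqrt(706925 + 0) = sqrt(706925) = 5*sqrt(28277)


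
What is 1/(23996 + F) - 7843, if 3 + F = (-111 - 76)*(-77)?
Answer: -301108455/38392 ≈ -7843.0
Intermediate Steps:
F = 14396 (F = -3 + (-111 - 76)*(-77) = -3 - 187*(-77) = -3 + 14399 = 14396)
1/(23996 + F) - 7843 = 1/(23996 + 14396) - 7843 = 1/38392 - 7843 = -301108455/38392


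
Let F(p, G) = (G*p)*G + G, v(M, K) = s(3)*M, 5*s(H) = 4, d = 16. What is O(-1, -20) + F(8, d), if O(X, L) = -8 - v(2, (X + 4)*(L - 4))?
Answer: 10272/5 ≈ 2054.4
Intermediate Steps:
s(H) = 4/5 (s(H) = (1/5)*4 = 4/5)
v(M, K) = 4*M/5
F(p, G) = G + p*G**2 (F(p, G) = p*G**2 + G = G + p*G**2)
O(X, L) = -48/5 (O(X, L) = -8 - 4*2/5 = -8 - 1*8/5 = -8 - 8/5 = -48/5)
O(-1, -20) + F(8, d) = -48/5 + 16*(1 + 16*8) = -48/5 + 16*(1 + 128) = -48/5 + 16*129 = -48/5 + 2064 = 10272/5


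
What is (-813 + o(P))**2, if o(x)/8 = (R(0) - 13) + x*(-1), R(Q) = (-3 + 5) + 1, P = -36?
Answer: 366025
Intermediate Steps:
R(Q) = 3 (R(Q) = 2 + 1 = 3)
o(x) = -80 - 8*x (o(x) = 8*((3 - 13) + x*(-1)) = 8*(-10 - x) = -80 - 8*x)
(-813 + o(P))**2 = (-813 + (-80 - 8*(-36)))**2 = (-813 + (-80 + 288))**2 = (-813 + 208)**2 = (-605)**2 = 366025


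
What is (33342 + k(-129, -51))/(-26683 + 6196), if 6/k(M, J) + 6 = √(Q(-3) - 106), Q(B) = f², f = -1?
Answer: -522354/320963 + 2*I*√105/962889 ≈ -1.6275 + 2.1284e-5*I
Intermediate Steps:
Q(B) = 1 (Q(B) = (-1)² = 1)
k(M, J) = 6/(-6 + I*√105) (k(M, J) = 6/(-6 + √(1 - 106)) = 6/(-6 + √(-105)) = 6/(-6 + I*√105))
(33342 + k(-129, -51))/(-26683 + 6196) = (33342 + (-12/47 - 2*I*√105/47))/(-26683 + 6196) = (1567062/47 - 2*I*√105/47)/(-20487) = (1567062/47 - 2*I*√105/47)*(-1/20487) = -522354/320963 + 2*I*√105/962889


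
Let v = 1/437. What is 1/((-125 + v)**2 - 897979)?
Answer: -190969/168502370275 ≈ -1.1333e-6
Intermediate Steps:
v = 1/437 ≈ 0.0022883
1/((-125 + v)**2 - 897979) = 1/((-125 + 1/437)**2 - 897979) = 1/((-54624/437)**2 - 897979) = 1/(2983781376/190969 - 897979) = 1/(-168502370275/190969) = -190969/168502370275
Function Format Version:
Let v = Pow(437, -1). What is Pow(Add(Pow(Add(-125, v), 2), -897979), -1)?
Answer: Rational(-190969, 168502370275) ≈ -1.1333e-6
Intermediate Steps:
v = Rational(1, 437) ≈ 0.0022883
Pow(Add(Pow(Add(-125, v), 2), -897979), -1) = Pow(Add(Pow(Add(-125, Rational(1, 437)), 2), -897979), -1) = Pow(Add(Pow(Rational(-54624, 437), 2), -897979), -1) = Pow(Add(Rational(2983781376, 190969), -897979), -1) = Pow(Rational(-168502370275, 190969), -1) = Rational(-190969, 168502370275)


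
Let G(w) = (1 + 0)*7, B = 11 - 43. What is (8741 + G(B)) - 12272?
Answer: -3524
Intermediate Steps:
B = -32
G(w) = 7 (G(w) = 1*7 = 7)
(8741 + G(B)) - 12272 = (8741 + 7) - 12272 = 8748 - 12272 = -3524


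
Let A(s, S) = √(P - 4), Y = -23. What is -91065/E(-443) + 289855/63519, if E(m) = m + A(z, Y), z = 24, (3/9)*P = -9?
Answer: 523872643201/2493501864 + 18213*I*√31/39256 ≈ 210.1 + 2.5832*I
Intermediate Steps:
P = -27 (P = 3*(-9) = -27)
A(s, S) = I*√31 (A(s, S) = √(-27 - 4) = √(-31) = I*√31)
E(m) = m + I*√31
-91065/E(-443) + 289855/63519 = -91065/(-443 + I*√31) + 289855/63519 = 289855/63519 - 91065/(-443 + I*√31)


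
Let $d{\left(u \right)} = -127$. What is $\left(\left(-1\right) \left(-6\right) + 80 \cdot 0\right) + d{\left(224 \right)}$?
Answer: $-121$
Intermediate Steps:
$\left(\left(-1\right) \left(-6\right) + 80 \cdot 0\right) + d{\left(224 \right)} = \left(\left(-1\right) \left(-6\right) + 80 \cdot 0\right) - 127 = \left(6 + 0\right) - 127 = 6 - 127 = -121$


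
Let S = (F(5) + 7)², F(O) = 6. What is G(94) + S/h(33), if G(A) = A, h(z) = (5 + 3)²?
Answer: 6185/64 ≈ 96.641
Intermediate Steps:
h(z) = 64 (h(z) = 8² = 64)
S = 169 (S = (6 + 7)² = 13² = 169)
G(94) + S/h(33) = 94 + 169/64 = 6185/64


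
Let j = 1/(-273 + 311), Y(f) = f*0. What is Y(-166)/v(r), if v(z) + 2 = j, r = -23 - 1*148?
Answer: 0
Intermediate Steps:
Y(f) = 0
j = 1/38 ≈ 0.026316
r = -171 (r = -23 - 148 = -171)
v(z) = -75/38 (v(z) = -2 + 1/38 = -75/38)
Y(-166)/v(r) = 0/(-75/38) = 0*(-38/75) = 0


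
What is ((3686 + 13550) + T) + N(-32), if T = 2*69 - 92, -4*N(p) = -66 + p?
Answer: 34613/2 ≈ 17307.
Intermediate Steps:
N(p) = 33/2 - p/4 (N(p) = -(-66 + p)/4 = 33/2 - p/4)
T = 46 (T = 138 - 92 = 46)
((3686 + 13550) + T) + N(-32) = ((3686 + 13550) + 46) + (33/2 - 1/4*(-32)) = (17236 + 46) + (33/2 + 8) = 17282 + 49/2 = 34613/2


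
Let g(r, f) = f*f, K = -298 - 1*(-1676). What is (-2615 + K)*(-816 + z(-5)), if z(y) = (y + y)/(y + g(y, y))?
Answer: 2020021/2 ≈ 1.0100e+6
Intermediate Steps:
K = 1378 (K = -298 + 1676 = 1378)
g(r, f) = f**2
z(y) = 2*y/(y + y**2) (z(y) = (y + y)/(y + y**2) = (2*y)/(y + y**2) = 2*y/(y + y**2))
(-2615 + K)*(-816 + z(-5)) = (-2615 + 1378)*(-816 + 2/(1 - 5)) = -1237*(-816 + 2/(-4)) = -1237*(-816 + 2*(-1/4)) = -1237*(-816 - 1/2) = -1237*(-1633/2) = 2020021/2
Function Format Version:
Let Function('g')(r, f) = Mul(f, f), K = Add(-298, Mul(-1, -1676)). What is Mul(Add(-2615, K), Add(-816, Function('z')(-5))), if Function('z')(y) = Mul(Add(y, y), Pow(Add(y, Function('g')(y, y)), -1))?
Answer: Rational(2020021, 2) ≈ 1.0100e+6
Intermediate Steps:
K = 1378 (K = Add(-298, 1676) = 1378)
Function('g')(r, f) = Pow(f, 2)
Function('z')(y) = Mul(2, y, Pow(Add(y, Pow(y, 2)), -1)) (Function('z')(y) = Mul(Add(y, y), Pow(Add(y, Pow(y, 2)), -1)) = Mul(Mul(2, y), Pow(Add(y, Pow(y, 2)), -1)) = Mul(2, y, Pow(Add(y, Pow(y, 2)), -1)))
Mul(Add(-2615, K), Add(-816, Function('z')(-5))) = Mul(Add(-2615, 1378), Add(-816, Mul(2, Pow(Add(1, -5), -1)))) = Mul(-1237, Add(-816, Mul(2, Pow(-4, -1)))) = Mul(-1237, Add(-816, Mul(2, Rational(-1, 4)))) = Mul(-1237, Add(-816, Rational(-1, 2))) = Mul(-1237, Rational(-1633, 2)) = Rational(2020021, 2)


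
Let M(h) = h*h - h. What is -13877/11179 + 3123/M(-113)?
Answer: -47950499/48002626 ≈ -0.99891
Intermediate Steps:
M(h) = h² - h
-13877/11179 + 3123/M(-113) = -13877/11179 + 3123/((-113*(-1 - 113))) = -13877*1/11179 + 3123/((-113*(-114))) = -13877/11179 + 3123/12882 = -13877/11179 + 3123*(1/12882) = -13877/11179 + 1041/4294 = -47950499/48002626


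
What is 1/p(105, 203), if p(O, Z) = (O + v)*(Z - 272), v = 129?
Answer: -1/16146 ≈ -6.1935e-5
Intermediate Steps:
p(O, Z) = (-272 + Z)*(129 + O) (p(O, Z) = (O + 129)*(Z - 272) = (129 + O)*(-272 + Z) = (-272 + Z)*(129 + O))
1/p(105, 203) = 1/(-35088 - 272*105 + 129*203 + 105*203) = 1/(-35088 - 28560 + 26187 + 21315) = 1/(-16146) = -1/16146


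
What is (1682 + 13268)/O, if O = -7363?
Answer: -14950/7363 ≈ -2.0304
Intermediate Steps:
(1682 + 13268)/O = (1682 + 13268)/(-7363) = 14950*(-1/7363) = -14950/7363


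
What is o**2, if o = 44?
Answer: 1936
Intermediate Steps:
o**2 = 44**2 = 1936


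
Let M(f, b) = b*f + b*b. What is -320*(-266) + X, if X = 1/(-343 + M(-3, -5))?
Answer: 25791359/303 ≈ 85120.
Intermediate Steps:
M(f, b) = b² + b*f (M(f, b) = b*f + b² = b² + b*f)
X = -1/303 (X = 1/(-343 - 5*(-5 - 3)) = 1/(-343 - 5*(-8)) = 1/(-343 + 40) = 1/(-303) = -1/303 ≈ -0.0033003)
-320*(-266) + X = -320*(-266) - 1/303 = 85120 - 1/303 = 25791359/303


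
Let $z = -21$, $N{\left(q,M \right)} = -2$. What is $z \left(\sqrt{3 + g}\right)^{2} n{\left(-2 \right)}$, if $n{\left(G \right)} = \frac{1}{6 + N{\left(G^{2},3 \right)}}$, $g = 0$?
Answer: $- \frac{63}{4} \approx -15.75$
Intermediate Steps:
$n{\left(G \right)} = \frac{1}{4}$ ($n{\left(G \right)} = \frac{1}{6 - 2} = \frac{1}{4}$)
$z \left(\sqrt{3 + g}\right)^{2} n{\left(-2 \right)} = - 21 \left(\sqrt{3 + 0}\right)^{2} \cdot \frac{1}{4} = - 21 \left(\sqrt{3}\right)^{2} \cdot \frac{1}{4} = \left(-21\right) 3 \cdot \frac{1}{4} = \left(-63\right) \frac{1}{4} = - \frac{63}{4}$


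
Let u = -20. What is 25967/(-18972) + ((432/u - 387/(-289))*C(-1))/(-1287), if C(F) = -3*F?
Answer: -304737841/230604660 ≈ -1.3215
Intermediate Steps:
25967/(-18972) + ((432/u - 387/(-289))*C(-1))/(-1287) = 25967/(-18972) + ((432/(-20) - 387/(-289))*(-3*(-1)))/(-1287) = 25967*(-1/18972) + ((432*(-1/20) - 387*(-1/289))*3)*(-1/1287) = -25967/18972 + ((-108/5 + 387/289)*3)*(-1/1287) = -25967/18972 - 29277/1445*3*(-1/1287) = -25967/18972 - 87831/1445*(-1/1287) = -25967/18972 + 9759/206635 = -304737841/230604660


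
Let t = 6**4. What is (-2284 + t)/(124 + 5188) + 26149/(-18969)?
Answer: -39411215/25190832 ≈ -1.5645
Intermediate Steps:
t = 1296
(-2284 + t)/(124 + 5188) + 26149/(-18969) = (-2284 + 1296)/(124 + 5188) + 26149/(-18969) = -988/5312 + 26149*(-1/18969) = -988*1/5312 - 26149/18969 = -247/1328 - 26149/18969 = -39411215/25190832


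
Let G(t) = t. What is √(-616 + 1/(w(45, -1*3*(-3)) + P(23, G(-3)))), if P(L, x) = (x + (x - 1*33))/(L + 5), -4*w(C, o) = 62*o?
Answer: 2*I*√2396733465/3945 ≈ 24.819*I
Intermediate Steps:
w(C, o) = -31*o/2
P(L, x) = (-33 + 2*x)/(5 + L) (P(L, x) = (x + (x - 33))/(5 + L) = (x + (-33 + x))/(5 + L) = (-33 + 2*x)/(5 + L))
√(-616 + 1/(w(45, -1*3*(-3)) + P(23, G(-3)))) = √(-616 + 1/(-31*(-1*3)*(-3)/2 + (-33 + 2*(-3))/(5 + 23))) = √(-616 + 1/(-(-93)*(-3)/2 + (-33 - 6)/28)) = √(-616 + 1/(-31/2*9 + (1/28)*(-39))) = √(-616 + 1/(-279/2 - 39/28)) = √(-616 + 1/(-3945/28)) = √(-616 - 28/3945) = √(-2430148/3945) = 2*I*√2396733465/3945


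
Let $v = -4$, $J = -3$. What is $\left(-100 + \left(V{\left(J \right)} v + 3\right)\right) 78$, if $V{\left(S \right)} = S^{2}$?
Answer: $-10374$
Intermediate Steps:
$\left(-100 + \left(V{\left(J \right)} v + 3\right)\right) 78 = \left(-100 + \left(\left(-3\right)^{2} \left(-4\right) + 3\right)\right) 78 = \left(-100 + \left(9 \left(-4\right) + 3\right)\right) 78 = \left(-100 + \left(-36 + 3\right)\right) 78 = \left(-100 - 33\right) 78 = \left(-133\right) 78 = -10374$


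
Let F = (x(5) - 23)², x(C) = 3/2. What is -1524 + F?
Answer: -4247/4 ≈ -1061.8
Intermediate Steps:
x(C) = 3/2 (x(C) = 3*(½) = 3/2)
F = 1849/4 (F = (3/2 - 23)² = (-43/2)² = 1849/4 ≈ 462.25)
-1524 + F = -1524 + 1849/4 = -4247/4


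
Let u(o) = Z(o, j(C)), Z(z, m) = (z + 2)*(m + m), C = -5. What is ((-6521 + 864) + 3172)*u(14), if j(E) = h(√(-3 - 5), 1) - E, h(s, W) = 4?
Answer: -715680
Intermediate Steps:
j(E) = 4 - E
Z(z, m) = 2*m*(2 + z) (Z(z, m) = (2 + z)*(2*m) = 2*m*(2 + z))
u(o) = 36 + 18*o (u(o) = 2*(4 - 1*(-5))*(2 + o) = 2*(4 + 5)*(2 + o) = 2*9*(2 + o) = 36 + 18*o)
((-6521 + 864) + 3172)*u(14) = ((-6521 + 864) + 3172)*(36 + 18*14) = (-5657 + 3172)*(36 + 252) = -2485*288 = -715680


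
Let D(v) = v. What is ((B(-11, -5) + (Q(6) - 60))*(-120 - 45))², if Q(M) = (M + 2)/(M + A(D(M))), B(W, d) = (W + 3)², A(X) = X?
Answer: 592900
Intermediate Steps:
B(W, d) = (3 + W)²
Q(M) = (2 + M)/(2*M) (Q(M) = (M + 2)/(M + M) = (2 + M)/((2*M)) = (2 + M)*(1/(2*M)) = (2 + M)/(2*M))
((B(-11, -5) + (Q(6) - 60))*(-120 - 45))² = (((3 - 11)² + ((½)*(2 + 6)/6 - 60))*(-120 - 45))² = (((-8)² + ((½)*(⅙)*8 - 60))*(-165))² = ((64 + (⅔ - 60))*(-165))² = ((64 - 178/3)*(-165))² = ((14/3)*(-165))² = (-770)² = 592900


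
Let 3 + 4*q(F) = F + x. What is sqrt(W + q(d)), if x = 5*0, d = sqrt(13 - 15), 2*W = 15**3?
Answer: sqrt(6747 + I*sqrt(2))/2 ≈ 41.07 + 0.0043043*I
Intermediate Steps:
W = 3375/2 (W = (1/2)*15**3 = (1/2)*3375 = 3375/2 ≈ 1687.5)
d = I*sqrt(2) (d = sqrt(-2) = I*sqrt(2) ≈ 1.4142*I)
x = 0
q(F) = -3/4 + F/4 (q(F) = -3/4 + (F + 0)/4 = -3/4 + F/4)
sqrt(W + q(d)) = sqrt(3375/2 + (-3/4 + (I*sqrt(2))/4)) = sqrt(3375/2 + (-3/4 + I*sqrt(2)/4)) = sqrt(6747/4 + I*sqrt(2)/4)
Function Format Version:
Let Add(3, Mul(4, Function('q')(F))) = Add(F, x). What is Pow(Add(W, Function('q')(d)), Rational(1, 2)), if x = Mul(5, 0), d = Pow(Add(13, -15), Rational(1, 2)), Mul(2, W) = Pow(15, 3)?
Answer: Mul(Rational(1, 2), Pow(Add(6747, Mul(I, Pow(2, Rational(1, 2)))), Rational(1, 2))) ≈ Add(41.070, Mul(0.0043043, I))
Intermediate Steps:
W = Rational(3375, 2) (W = Mul(Rational(1, 2), Pow(15, 3)) = Mul(Rational(1, 2), 3375) = Rational(3375, 2) ≈ 1687.5)
d = Mul(I, Pow(2, Rational(1, 2))) (d = Pow(-2, Rational(1, 2)) = Mul(I, Pow(2, Rational(1, 2))) ≈ Mul(1.4142, I))
x = 0
Function('q')(F) = Add(Rational(-3, 4), Mul(Rational(1, 4), F)) (Function('q')(F) = Add(Rational(-3, 4), Mul(Rational(1, 4), Add(F, 0))) = Add(Rational(-3, 4), Mul(Rational(1, 4), F)))
Pow(Add(W, Function('q')(d)), Rational(1, 2)) = Pow(Add(Rational(3375, 2), Add(Rational(-3, 4), Mul(Rational(1, 4), Mul(I, Pow(2, Rational(1, 2)))))), Rational(1, 2)) = Pow(Add(Rational(3375, 2), Add(Rational(-3, 4), Mul(Rational(1, 4), I, Pow(2, Rational(1, 2))))), Rational(1, 2)) = Pow(Add(Rational(6747, 4), Mul(Rational(1, 4), I, Pow(2, Rational(1, 2)))), Rational(1, 2))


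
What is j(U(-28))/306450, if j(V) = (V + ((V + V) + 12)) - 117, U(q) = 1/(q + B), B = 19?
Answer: -158/459675 ≈ -0.00034372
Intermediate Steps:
U(q) = 1/(19 + q) (U(q) = 1/(q + 19) = 1/(19 + q))
j(V) = -105 + 3*V (j(V) = (V + (2*V + 12)) - 117 = (V + (12 + 2*V)) - 117 = (12 + 3*V) - 117 = -105 + 3*V)
j(U(-28))/306450 = (-105 + 3/(19 - 28))/306450 = (-105 + 3/(-9))*(1/306450) = (-105 + 3*(-1/9))*(1/306450) = (-105 - 1/3)*(1/306450) = -316/3*1/306450 = -158/459675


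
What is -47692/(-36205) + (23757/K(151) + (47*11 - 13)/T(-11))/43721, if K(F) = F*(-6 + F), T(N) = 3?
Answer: 1831528709885/1386320289419 ≈ 1.3211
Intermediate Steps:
-47692/(-36205) + (23757/K(151) + (47*11 - 13)/T(-11))/43721 = -47692/(-36205) + (23757/((151*(-6 + 151))) + (47*11 - 13)/3)/43721 = -47692*(-1/36205) + (23757/((151*145)) + (517 - 13)*(1/3))*(1/43721) = 47692/36205 + (23757/21895 + 504*(1/3))*(1/43721) = 47692/36205 + (23757*(1/21895) + 168)*(1/43721) = 47692/36205 + (23757/21895 + 168)*(1/43721) = 47692/36205 + (3702117/21895)*(1/43721) = 47692/36205 + 3702117/957271295 = 1831528709885/1386320289419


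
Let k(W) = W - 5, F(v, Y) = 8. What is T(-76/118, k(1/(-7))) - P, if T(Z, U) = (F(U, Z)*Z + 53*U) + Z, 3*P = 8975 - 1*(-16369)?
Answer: -3603990/413 ≈ -8726.4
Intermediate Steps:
k(W) = -5 + W
P = 8448 (P = (8975 - 1*(-16369))/3 = (8975 + 16369)/3 = (⅓)*25344 = 8448)
T(Z, U) = 9*Z + 53*U (T(Z, U) = (8*Z + 53*U) + Z = 9*Z + 53*U)
T(-76/118, k(1/(-7))) - P = (9*(-76/118) + 53*(-5 + 1/(-7))) - 1*8448 = (9*(-76*1/118) + 53*(-5 - ⅐)) - 8448 = (9*(-38/59) + 53*(-36/7)) - 8448 = (-342/59 - 1908/7) - 8448 = -114966/413 - 8448 = -3603990/413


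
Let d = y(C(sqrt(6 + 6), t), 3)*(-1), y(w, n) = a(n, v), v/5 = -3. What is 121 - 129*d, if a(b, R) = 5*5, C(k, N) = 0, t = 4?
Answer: 3346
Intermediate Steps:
v = -15 (v = 5*(-3) = -15)
a(b, R) = 25
y(w, n) = 25
d = -25 (d = 25*(-1) = -25)
121 - 129*d = 121 - 129*(-25) = 121 + 3225 = 3346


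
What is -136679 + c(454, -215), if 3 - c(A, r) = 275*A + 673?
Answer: -262199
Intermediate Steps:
c(A, r) = -670 - 275*A (c(A, r) = 3 - (275*A + 673) = 3 - (673 + 275*A) = 3 + (-673 - 275*A) = -670 - 275*A)
-136679 + c(454, -215) = -136679 + (-670 - 275*454) = -136679 + (-670 - 124850) = -136679 - 125520 = -262199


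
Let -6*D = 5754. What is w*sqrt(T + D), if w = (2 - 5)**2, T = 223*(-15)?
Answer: 36*I*sqrt(269) ≈ 590.44*I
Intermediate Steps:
T = -3345
D = -959 (D = -1/6*5754 = -959)
w = 9 (w = (-3)**2 = 9)
w*sqrt(T + D) = 9*sqrt(-3345 - 959) = 9*sqrt(-4304) = 9*(4*I*sqrt(269)) = 36*I*sqrt(269)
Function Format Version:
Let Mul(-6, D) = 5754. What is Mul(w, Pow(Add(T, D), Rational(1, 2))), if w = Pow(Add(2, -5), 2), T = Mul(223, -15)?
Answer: Mul(36, I, Pow(269, Rational(1, 2))) ≈ Mul(590.44, I)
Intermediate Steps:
T = -3345
D = -959 (D = Mul(Rational(-1, 6), 5754) = -959)
w = 9 (w = Pow(-3, 2) = 9)
Mul(w, Pow(Add(T, D), Rational(1, 2))) = Mul(9, Pow(Add(-3345, -959), Rational(1, 2))) = Mul(9, Pow(-4304, Rational(1, 2))) = Mul(9, Mul(4, I, Pow(269, Rational(1, 2)))) = Mul(36, I, Pow(269, Rational(1, 2)))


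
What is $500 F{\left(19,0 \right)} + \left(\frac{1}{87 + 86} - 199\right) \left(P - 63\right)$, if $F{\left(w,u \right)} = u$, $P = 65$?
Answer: $- \frac{68852}{173} \approx -397.99$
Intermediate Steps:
$500 F{\left(19,0 \right)} + \left(\frac{1}{87 + 86} - 199\right) \left(P - 63\right) = 500 \cdot 0 + \left(\frac{1}{87 + 86} - 199\right) \left(65 - 63\right) = 0 + \left(\frac{1}{173} - 199\right) 2 = 0 - \frac{68852}{173} = - \frac{68852}{173}$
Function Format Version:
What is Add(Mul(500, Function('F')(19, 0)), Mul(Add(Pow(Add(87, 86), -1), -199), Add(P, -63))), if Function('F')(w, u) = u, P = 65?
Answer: Rational(-68852, 173) ≈ -397.99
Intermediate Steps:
Add(Mul(500, Function('F')(19, 0)), Mul(Add(Pow(Add(87, 86), -1), -199), Add(P, -63))) = Add(Mul(500, 0), Mul(Add(Pow(Add(87, 86), -1), -199), Add(65, -63))) = Add(0, Mul(Add(Pow(173, -1), -199), 2)) = Add(0, Mul(Add(Rational(1, 173), -199), 2)) = Add(0, Mul(Rational(-34426, 173), 2)) = Add(0, Rational(-68852, 173)) = Rational(-68852, 173)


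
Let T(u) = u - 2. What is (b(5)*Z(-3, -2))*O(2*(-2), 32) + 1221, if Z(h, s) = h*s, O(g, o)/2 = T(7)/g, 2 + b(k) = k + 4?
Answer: 1116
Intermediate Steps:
T(u) = -2 + u
b(k) = 2 + k (b(k) = -2 + (k + 4) = -2 + (4 + k) = 2 + k)
O(g, o) = 10/g (O(g, o) = 2*((-2 + 7)/g) = 2*(5/g) = 10/g)
(b(5)*Z(-3, -2))*O(2*(-2), 32) + 1221 = ((2 + 5)*(-3*(-2)))*(10/((2*(-2)))) + 1221 = (7*6)*(10/(-4)) + 1221 = 42*(10*(-1/4)) + 1221 = 42*(-5/2) + 1221 = -105 + 1221 = 1116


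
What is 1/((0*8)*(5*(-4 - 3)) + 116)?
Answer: 1/116 ≈ 0.0086207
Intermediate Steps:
1/((0*8)*(5*(-4 - 3)) + 116) = 1/(0*(5*(-7)) + 116) = 1/(0*(-35) + 116) = 1/(0 + 116) = 1/116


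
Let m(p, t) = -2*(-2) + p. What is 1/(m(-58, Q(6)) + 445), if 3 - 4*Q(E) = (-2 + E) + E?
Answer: 1/391 ≈ 0.0025575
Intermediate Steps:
Q(E) = 5/4 - E/2 (Q(E) = 3/4 - ((-2 + E) + E)/4 = 3/4 - (-2 + 2*E)/4 = 3/4 + (1/2 - E/2) = 5/4 - E/2)
m(p, t) = 4 + p
1/(m(-58, Q(6)) + 445) = 1/((4 - 58) + 445) = 1/(-54 + 445) = 1/391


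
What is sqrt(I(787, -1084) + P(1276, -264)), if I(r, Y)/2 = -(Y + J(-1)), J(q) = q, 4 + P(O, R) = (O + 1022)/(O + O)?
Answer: sqrt(882023835)/638 ≈ 46.550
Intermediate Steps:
P(O, R) = -4 + (1022 + O)/(2*O) (P(O, R) = -4 + (O + 1022)/(O + O) = -4 + (1022 + O)/((2*O)) = -4 + (1022 + O)*(1/(2*O)) = -4 + (1022 + O)/(2*O))
I(r, Y) = 2 - 2*Y (I(r, Y) = 2*(-(Y - 1)) = 2*(-(-1 + Y)) = 2*(1 - Y) = 2 - 2*Y)
sqrt(I(787, -1084) + P(1276, -264)) = sqrt((2 - 2*(-1084)) + (-7/2 + 511/1276)) = sqrt((2 + 2168) + (-7/2 + 511*(1/1276))) = sqrt(2170 + (-7/2 + 511/1276)) = sqrt(2170 - 3955/1276) = sqrt(2764965/1276) = sqrt(882023835)/638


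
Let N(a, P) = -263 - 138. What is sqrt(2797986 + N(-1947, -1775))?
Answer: sqrt(2797585) ≈ 1672.6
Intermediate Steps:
N(a, P) = -401
sqrt(2797986 + N(-1947, -1775)) = sqrt(2797986 - 401) = sqrt(2797585)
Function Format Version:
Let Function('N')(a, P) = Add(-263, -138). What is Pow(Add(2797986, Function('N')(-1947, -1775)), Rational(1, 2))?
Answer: Pow(2797585, Rational(1, 2)) ≈ 1672.6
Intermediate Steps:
Function('N')(a, P) = -401
Pow(Add(2797986, Function('N')(-1947, -1775)), Rational(1, 2)) = Pow(Add(2797986, -401), Rational(1, 2)) = Pow(2797585, Rational(1, 2))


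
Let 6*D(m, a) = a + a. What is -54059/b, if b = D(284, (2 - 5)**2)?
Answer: -54059/3 ≈ -18020.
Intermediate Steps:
D(m, a) = a/3 (D(m, a) = (a + a)/6 = (2*a)/6 = a/3)
b = 3 (b = (2 - 5)**2/3 = (1/3)*(-3)**2 = (1/3)*9 = 3)
-54059/b = -54059/3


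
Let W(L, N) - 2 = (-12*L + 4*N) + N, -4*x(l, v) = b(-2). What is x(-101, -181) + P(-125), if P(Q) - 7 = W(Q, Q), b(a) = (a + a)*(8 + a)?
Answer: 890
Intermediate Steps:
b(a) = 2*a*(8 + a) (b(a) = (2*a)*(8 + a) = 2*a*(8 + a))
x(l, v) = 6 (x(l, v) = -(-2)*(8 - 2)/2 = -(-2)*6/2 = -1/4*(-24) = 6)
W(L, N) = 2 - 12*L + 5*N (W(L, N) = 2 + ((-12*L + 4*N) + N) = 2 + (-12*L + 5*N) = 2 - 12*L + 5*N)
P(Q) = 9 - 7*Q (P(Q) = 7 + (2 - 12*Q + 5*Q) = 7 + (2 - 7*Q) = 9 - 7*Q)
x(-101, -181) + P(-125) = 6 + (9 - 7*(-125)) = 6 + (9 + 875) = 6 + 884 = 890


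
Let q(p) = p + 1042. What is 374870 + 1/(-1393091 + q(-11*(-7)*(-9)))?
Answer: 522097193539/1392742 ≈ 3.7487e+5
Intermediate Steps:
q(p) = 1042 + p
374870 + 1/(-1393091 + q(-11*(-7)*(-9))) = 374870 + 1/(-1393091 + (1042 - 11*(-7)*(-9))) = 374870 + 1/(-1393091 + (1042 + 77*(-9))) = 374870 + 1/(-1393091 + (1042 - 693)) = 374870 + 1/(-1393091 + 349) = 374870 + 1/(-1392742) = 374870 - 1/1392742 = 522097193539/1392742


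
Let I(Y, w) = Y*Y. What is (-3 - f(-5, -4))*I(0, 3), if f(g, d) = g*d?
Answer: 0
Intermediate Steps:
I(Y, w) = Y**2
f(g, d) = d*g
(-3 - f(-5, -4))*I(0, 3) = (-3 - (-4)*(-5))*0**2 = (-3 - 1*20)*0 = (-3 - 20)*0 = -23*0 = 0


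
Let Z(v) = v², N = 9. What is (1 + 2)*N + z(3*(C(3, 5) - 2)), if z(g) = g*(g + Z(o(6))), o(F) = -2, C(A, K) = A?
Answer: 48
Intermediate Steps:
z(g) = g*(4 + g) (z(g) = g*(g + (-2)²) = g*(g + 4) = g*(4 + g))
(1 + 2)*N + z(3*(C(3, 5) - 2)) = (1 + 2)*9 + (3*(3 - 2))*(4 + 3*(3 - 2)) = 3*9 + (3*1)*(4 + 3*1) = 27 + 3*(4 + 3) = 27 + 3*7 = 27 + 21 = 48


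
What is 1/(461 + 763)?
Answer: 1/1224 ≈ 0.00081699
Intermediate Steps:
1/(461 + 763) = 1/1224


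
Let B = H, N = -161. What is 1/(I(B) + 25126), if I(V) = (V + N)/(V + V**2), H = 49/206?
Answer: 595/14625108 ≈ 4.0683e-5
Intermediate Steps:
H = 49/206 (H = 49*(1/206) = 49/206 ≈ 0.23786)
B = 49/206 ≈ 0.23786
I(V) = (-161 + V)/(V + V**2) (I(V) = (V - 161)/(V + V**2) = (-161 + V)/(V + V**2))
1/(I(B) + 25126) = 1/((-161 + 49/206)/((49/206)*(1 + 49/206)) + 25126) = 1/((206/49)*(-33117/206)/(255/206) + 25126) = 1/((206/49)*(206/255)*(-33117/206) + 25126) = 1/(-324862/595 + 25126) = 1/(14625108/595) = 595/14625108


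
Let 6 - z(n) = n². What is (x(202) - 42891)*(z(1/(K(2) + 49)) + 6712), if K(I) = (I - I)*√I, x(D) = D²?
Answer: -33663136779/2401 ≈ -1.4020e+7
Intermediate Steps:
K(I) = 0 (K(I) = 0*√I = 0)
z(n) = 6 - n²
(x(202) - 42891)*(z(1/(K(2) + 49)) + 6712) = (202² - 42891)*((6 - (1/(0 + 49))²) + 6712) = (40804 - 42891)*((6 - (1/49)²) + 6712) = -2087*((6 - (1/49)²) + 6712) = -2087*((6 - 1*1/2401) + 6712) = -2087*((6 - 1/2401) + 6712) = -2087*(14405/2401 + 6712) = -2087*16129917/2401 = -33663136779/2401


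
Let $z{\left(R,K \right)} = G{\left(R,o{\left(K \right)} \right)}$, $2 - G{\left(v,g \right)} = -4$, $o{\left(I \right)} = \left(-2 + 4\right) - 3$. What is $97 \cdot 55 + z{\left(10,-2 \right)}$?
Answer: $5341$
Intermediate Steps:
$o{\left(I \right)} = -1$ ($o{\left(I \right)} = 2 - 3 = -1$)
$G{\left(v,g \right)} = 6$ ($G{\left(v,g \right)} = 2 - -4 = 2 + 4 = 6$)
$z{\left(R,K \right)} = 6$
$97 \cdot 55 + z{\left(10,-2 \right)} = 97 \cdot 55 + 6 = 5335 + 6 = 5341$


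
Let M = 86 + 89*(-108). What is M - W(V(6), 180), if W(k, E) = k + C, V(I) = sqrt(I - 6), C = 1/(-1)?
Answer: -9525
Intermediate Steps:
C = -1
V(I) = sqrt(-6 + I)
W(k, E) = -1 + k (W(k, E) = k - 1 = -1 + k)
M = -9526 (M = 86 - 9612 = -9526)
M - W(V(6), 180) = -9526 - (-1 + sqrt(-6 + 6)) = -9526 - (-1 + sqrt(0)) = -9526 - (-1 + 0) = -9526 - 1*(-1) = -9526 + 1 = -9525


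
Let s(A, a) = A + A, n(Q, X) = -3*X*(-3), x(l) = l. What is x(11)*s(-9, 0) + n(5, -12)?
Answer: -306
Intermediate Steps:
n(Q, X) = 9*X
s(A, a) = 2*A
x(11)*s(-9, 0) + n(5, -12) = 11*(2*(-9)) + 9*(-12) = 11*(-18) - 108 = -198 - 108 = -306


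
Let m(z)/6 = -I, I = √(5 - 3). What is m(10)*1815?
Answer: -10890*√2 ≈ -15401.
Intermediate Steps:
I = √2 ≈ 1.4142
m(z) = -6*√2 (m(z) = 6*(-√2) = -6*√2)
m(10)*1815 = -6*√2*1815 = -10890*√2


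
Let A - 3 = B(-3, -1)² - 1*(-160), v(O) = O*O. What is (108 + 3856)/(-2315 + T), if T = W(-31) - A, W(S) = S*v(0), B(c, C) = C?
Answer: -3964/2479 ≈ -1.5990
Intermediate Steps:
v(O) = O²
A = 164 (A = 3 + ((-1)² - 1*(-160)) = 3 + (1 + 160) = 3 + 161 = 164)
W(S) = 0 (W(S) = S*0² = S*0 = 0)
T = -164 (T = 0 - 1*164 = 0 - 164 = -164)
(108 + 3856)/(-2315 + T) = (108 + 3856)/(-2315 - 164) = 3964/(-2479) = 3964*(-1/2479) = -3964/2479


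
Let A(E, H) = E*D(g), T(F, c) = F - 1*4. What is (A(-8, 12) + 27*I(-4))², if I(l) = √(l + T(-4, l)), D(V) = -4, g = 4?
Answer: -7724 + 3456*I*√3 ≈ -7724.0 + 5986.0*I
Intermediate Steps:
T(F, c) = -4 + F (T(F, c) = F - 4 = -4 + F)
A(E, H) = -4*E (A(E, H) = E*(-4) = -4*E)
I(l) = √(-8 + l) (I(l) = √(l + (-4 - 4)) = √(l - 8) = √(-8 + l))
(A(-8, 12) + 27*I(-4))² = (-4*(-8) + 27*√(-8 - 4))² = (32 + 27*√(-12))² = (32 + 27*(2*I*√3))² = (32 + 54*I*√3)²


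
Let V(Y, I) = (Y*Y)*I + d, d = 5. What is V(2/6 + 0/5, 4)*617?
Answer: 30233/9 ≈ 3359.2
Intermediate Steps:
V(Y, I) = 5 + I*Y² (V(Y, I) = (Y*Y)*I + 5 = Y²*I + 5 = I*Y² + 5 = 5 + I*Y²)
V(2/6 + 0/5, 4)*617 = (5 + 4*(2/6 + 0/5)²)*617 = (5 + 4*(2*(⅙) + 0*(⅕))²)*617 = (5 + 4*(⅓ + 0)²)*617 = (5 + 4*(⅓)²)*617 = (5 + 4*(⅑))*617 = (5 + 4/9)*617 = (49/9)*617 = 30233/9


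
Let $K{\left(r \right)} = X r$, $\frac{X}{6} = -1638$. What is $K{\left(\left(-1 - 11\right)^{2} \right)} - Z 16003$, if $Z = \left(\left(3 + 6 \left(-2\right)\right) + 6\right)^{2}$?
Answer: $-1559259$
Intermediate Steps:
$X = -9828$ ($X = 6 \left(-1638\right) = -9828$)
$Z = 9$ ($Z = \left(\left(3 - 12\right) + 6\right)^{2} = \left(-9 + 6\right)^{2} = \left(-3\right)^{2} = 9$)
$K{\left(r \right)} = - 9828 r$
$K{\left(\left(-1 - 11\right)^{2} \right)} - Z 16003 = - 9828 \left(-1 - 11\right)^{2} - 9 \cdot 16003 = - 9828 \left(-12\right)^{2} - 144027 = \left(-9828\right) 144 - 144027 = -1415232 - 144027 = -1559259$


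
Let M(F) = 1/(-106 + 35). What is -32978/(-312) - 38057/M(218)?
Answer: 421535821/156 ≈ 2.7022e+6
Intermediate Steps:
M(F) = -1/71 (M(F) = 1/(-71) = -1/71)
-32978/(-312) - 38057/M(218) = -32978/(-312) - 38057/(-1/71) = -32978*(-1/312) - 38057*(-71) = 16489/156 + 2702047 = 421535821/156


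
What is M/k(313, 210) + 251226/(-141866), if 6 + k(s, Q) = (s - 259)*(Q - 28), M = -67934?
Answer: -3026266654/348351963 ≈ -8.6874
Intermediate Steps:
k(s, Q) = -6 + (-259 + s)*(-28 + Q) (k(s, Q) = -6 + (s - 259)*(Q - 28) = -6 + (-259 + s)*(-28 + Q))
M/k(313, 210) + 251226/(-141866) = -67934/(7246 - 259*210 - 28*313 + 210*313) + 251226/(-141866) = -67934/(7246 - 54390 - 8764 + 65730) + 251226*(-1/141866) = -67934/9822 - 125613/70933 = -67934*1/9822 - 125613/70933 = -33967/4911 - 125613/70933 = -3026266654/348351963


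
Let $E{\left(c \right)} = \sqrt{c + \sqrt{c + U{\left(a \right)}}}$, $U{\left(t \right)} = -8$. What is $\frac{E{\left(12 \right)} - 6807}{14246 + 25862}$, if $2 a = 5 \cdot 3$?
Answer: $- \frac{6807}{40108} + \frac{\sqrt{14}}{40108} \approx -0.16962$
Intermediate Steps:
$a = \frac{15}{2}$ ($a = \frac{5 \cdot 3}{2} = \frac{1}{2} \cdot 15 = \frac{15}{2} \approx 7.5$)
$E{\left(c \right)} = \sqrt{c + \sqrt{-8 + c}}$ ($E{\left(c \right)} = \sqrt{c + \sqrt{c - 8}} = \sqrt{c + \sqrt{-8 + c}}$)
$\frac{E{\left(12 \right)} - 6807}{14246 + 25862} = \frac{\sqrt{12 + \sqrt{-8 + 12}} - 6807}{14246 + 25862} = \frac{\sqrt{12 + \sqrt{4}} - 6807}{40108} = \left(\sqrt{12 + 2} - 6807\right) \frac{1}{40108} = \left(\sqrt{14} - 6807\right) \frac{1}{40108} = \left(-6807 + \sqrt{14}\right) \frac{1}{40108} = - \frac{6807}{40108} + \frac{\sqrt{14}}{40108}$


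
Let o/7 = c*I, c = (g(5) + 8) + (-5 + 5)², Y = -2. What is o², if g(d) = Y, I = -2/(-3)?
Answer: 784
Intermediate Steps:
I = ⅔ (I = -2*(-⅓) = ⅔ ≈ 0.66667)
g(d) = -2
c = 6 (c = (-2 + 8) + (-5 + 5)² = 6 + 0² = 6 + 0 = 6)
o = 28 (o = 7*(6*(⅔)) = 7*4 = 28)
o² = 28² = 784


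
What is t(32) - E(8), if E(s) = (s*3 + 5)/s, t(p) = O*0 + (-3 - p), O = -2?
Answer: -309/8 ≈ -38.625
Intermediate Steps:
t(p) = -3 - p (t(p) = -2*0 + (-3 - p) = 0 + (-3 - p) = -3 - p)
E(s) = (5 + 3*s)/s (E(s) = (3*s + 5)/s = (5 + 3*s)/s)
t(32) - E(8) = (-3 - 1*32) - (3 + 5/8) = (-3 - 32) - (3 + 5*(1/8)) = -35 - (3 + 5/8) = -35 - 1*29/8 = -35 - 29/8 = -309/8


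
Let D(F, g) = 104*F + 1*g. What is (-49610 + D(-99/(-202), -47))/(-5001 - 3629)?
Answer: 5010209/871630 ≈ 5.7481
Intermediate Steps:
D(F, g) = g + 104*F (D(F, g) = 104*F + g = g + 104*F)
(-49610 + D(-99/(-202), -47))/(-5001 - 3629) = (-49610 + (-47 + 104*(-99/(-202))))/(-5001 - 3629) = (-49610 + (-47 + 104*(-99*(-1/202))))/(-8630) = (-49610 + (-47 + 104*(99/202)))*(-1/8630) = (-49610 + (-47 + 5148/101))*(-1/8630) = (-49610 + 401/101)*(-1/8630) = -5010209/101*(-1/8630) = 5010209/871630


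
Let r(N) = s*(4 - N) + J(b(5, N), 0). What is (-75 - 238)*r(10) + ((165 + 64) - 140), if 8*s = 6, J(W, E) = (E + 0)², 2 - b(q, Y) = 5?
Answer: 2995/2 ≈ 1497.5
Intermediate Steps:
b(q, Y) = -3 (b(q, Y) = 2 - 1*5 = 2 - 5 = -3)
J(W, E) = E²
s = ¾ (s = (⅛)*6 = ¾ ≈ 0.75000)
r(N) = 3 - 3*N/4 (r(N) = 3*(4 - N)/4 + 0² = (3 - 3*N/4) + 0 = 3 - 3*N/4)
(-75 - 238)*r(10) + ((165 + 64) - 140) = (-75 - 238)*(3 - ¾*10) + ((165 + 64) - 140) = -313*(3 - 15/2) + (229 - 140) = -313*(-9/2) + 89 = 2817/2 + 89 = 2995/2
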